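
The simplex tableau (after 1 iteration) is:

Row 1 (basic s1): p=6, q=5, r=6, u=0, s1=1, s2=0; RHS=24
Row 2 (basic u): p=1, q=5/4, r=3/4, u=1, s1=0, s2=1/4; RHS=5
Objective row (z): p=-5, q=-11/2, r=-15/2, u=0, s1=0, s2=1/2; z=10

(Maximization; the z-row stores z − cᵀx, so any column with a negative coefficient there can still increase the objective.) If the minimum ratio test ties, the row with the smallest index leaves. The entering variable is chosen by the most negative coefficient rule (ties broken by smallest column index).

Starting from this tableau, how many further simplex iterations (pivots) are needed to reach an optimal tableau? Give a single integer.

pivot: r in, s1 out → z = 40
No improving column remains; optimal.

1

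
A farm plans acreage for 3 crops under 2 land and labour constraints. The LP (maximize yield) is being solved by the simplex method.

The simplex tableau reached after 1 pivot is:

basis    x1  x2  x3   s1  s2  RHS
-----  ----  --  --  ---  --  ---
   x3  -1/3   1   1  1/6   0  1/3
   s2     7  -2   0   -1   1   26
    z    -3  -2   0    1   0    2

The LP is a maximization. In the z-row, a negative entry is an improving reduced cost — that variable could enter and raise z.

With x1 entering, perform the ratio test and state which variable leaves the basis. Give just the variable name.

s2

Ratios: row 1 (x3): entry -1/3 ≤ 0, skip; row 2 (s2): 26/7 = 26/7.
Minimum ratio 26/7 is in the s2 row, so s2 leaves.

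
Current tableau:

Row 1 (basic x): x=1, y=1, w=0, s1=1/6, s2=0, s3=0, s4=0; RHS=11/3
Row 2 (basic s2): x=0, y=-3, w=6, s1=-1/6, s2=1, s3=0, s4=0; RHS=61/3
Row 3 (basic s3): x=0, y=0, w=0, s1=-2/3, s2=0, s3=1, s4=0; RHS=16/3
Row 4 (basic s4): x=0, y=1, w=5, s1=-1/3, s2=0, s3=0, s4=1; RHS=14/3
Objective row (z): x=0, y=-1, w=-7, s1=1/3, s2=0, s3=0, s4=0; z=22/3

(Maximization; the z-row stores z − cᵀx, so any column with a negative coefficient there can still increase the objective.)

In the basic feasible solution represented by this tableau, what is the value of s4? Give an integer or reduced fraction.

14/3

s4 is basic (row 4); its value is the RHS of that row: 14/3.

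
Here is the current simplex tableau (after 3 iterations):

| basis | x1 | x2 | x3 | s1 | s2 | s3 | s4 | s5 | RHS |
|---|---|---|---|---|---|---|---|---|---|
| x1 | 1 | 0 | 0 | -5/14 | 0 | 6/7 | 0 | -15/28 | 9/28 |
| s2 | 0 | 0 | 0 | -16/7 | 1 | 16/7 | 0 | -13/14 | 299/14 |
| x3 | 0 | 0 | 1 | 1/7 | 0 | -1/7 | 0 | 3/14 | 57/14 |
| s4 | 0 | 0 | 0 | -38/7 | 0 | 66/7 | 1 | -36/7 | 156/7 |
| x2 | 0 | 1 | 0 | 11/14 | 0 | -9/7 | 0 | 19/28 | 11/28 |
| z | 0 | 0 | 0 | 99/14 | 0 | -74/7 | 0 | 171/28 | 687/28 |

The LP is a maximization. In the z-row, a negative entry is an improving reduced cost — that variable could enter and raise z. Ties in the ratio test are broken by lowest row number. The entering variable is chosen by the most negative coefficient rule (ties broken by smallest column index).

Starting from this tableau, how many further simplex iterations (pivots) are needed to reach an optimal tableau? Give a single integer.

pivot: s3 in, x1 out → z = 57/2
pivot: s5 in, s4 out → z = 41
No improving column remains; optimal.

2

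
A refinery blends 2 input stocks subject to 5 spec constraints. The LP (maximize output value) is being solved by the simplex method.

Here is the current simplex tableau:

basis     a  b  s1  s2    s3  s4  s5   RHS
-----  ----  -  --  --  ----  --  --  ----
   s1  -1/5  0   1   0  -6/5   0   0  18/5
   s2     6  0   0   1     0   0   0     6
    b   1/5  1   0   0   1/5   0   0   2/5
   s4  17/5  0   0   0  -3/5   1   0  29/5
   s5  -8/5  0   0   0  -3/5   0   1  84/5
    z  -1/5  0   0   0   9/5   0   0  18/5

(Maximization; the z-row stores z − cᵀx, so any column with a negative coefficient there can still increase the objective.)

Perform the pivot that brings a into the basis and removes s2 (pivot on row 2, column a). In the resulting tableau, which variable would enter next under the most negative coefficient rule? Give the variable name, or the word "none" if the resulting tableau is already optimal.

none

Pivot element 6. New z-row = old z-row − (-1/5)·(row 2/6).
Updated z-row coefficients: a: 0, b: 0, s1: 0, s2: 1/30, s3: 9/5, s4: 0, s5: 0.
No coefficient is strictly negative; the tableau after this pivot is optimal.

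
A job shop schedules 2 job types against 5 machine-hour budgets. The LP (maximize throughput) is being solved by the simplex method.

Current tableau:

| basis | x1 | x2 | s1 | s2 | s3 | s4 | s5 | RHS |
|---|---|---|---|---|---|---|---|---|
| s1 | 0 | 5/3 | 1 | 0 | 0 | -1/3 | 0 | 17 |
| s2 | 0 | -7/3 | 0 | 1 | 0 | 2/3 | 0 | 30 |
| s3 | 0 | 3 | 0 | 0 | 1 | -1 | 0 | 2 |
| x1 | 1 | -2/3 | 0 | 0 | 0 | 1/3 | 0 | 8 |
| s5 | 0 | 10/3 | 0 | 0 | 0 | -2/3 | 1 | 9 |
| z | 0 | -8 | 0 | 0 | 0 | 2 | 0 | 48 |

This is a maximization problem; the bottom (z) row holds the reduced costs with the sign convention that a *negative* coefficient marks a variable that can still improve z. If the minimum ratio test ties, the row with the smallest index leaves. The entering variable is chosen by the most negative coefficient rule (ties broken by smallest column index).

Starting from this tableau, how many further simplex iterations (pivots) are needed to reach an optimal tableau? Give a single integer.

2

pivot: x2 in, s3 out → z = 160/3
pivot: s4 in, s5 out → z = 127/2
No improving column remains; optimal.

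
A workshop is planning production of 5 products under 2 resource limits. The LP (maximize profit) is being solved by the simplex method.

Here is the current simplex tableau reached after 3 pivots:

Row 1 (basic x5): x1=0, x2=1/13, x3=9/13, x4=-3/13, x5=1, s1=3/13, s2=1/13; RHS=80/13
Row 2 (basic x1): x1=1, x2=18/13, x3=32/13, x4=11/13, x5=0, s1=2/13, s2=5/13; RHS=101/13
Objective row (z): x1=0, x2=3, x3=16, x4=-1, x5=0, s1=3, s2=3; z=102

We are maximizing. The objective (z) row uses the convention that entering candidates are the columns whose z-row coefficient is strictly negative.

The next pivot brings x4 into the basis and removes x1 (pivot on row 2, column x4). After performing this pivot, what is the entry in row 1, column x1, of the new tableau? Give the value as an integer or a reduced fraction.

Pivot element is row 2, column x4: 11/13.
Normalize row 2: new (row 2, x1) = 1/(11/13) = 13/11.
row 1 ← row 1 − (-3/13)·(new row 2): 0 − (-3/13)·(13/11) = 3/11.

3/11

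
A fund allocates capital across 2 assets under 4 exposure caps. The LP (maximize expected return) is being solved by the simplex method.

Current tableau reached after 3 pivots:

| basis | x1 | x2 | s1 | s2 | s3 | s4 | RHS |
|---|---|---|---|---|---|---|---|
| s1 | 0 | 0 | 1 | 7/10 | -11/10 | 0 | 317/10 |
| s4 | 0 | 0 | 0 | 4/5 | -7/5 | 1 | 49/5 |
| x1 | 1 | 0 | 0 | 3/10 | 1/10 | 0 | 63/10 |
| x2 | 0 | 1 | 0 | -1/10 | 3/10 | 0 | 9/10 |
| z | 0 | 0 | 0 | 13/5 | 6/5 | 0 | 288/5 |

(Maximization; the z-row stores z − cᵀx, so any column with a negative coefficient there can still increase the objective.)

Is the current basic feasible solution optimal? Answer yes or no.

yes

No objective-row coefficient is strictly negative, so no entering variable exists; the tableau is optimal.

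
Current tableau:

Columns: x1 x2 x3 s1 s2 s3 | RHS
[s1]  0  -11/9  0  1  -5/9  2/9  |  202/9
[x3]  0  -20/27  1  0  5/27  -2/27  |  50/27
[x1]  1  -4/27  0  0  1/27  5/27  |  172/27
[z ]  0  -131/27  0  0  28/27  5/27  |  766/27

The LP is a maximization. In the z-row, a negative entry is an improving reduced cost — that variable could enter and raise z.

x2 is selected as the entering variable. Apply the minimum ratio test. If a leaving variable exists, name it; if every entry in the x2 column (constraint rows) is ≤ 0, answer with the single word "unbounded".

x2-column entries: row 1: -11/9, row 2: -20/27, row 3: -4/27. All ≤ 0, so x2 can increase without bound; the LP is unbounded in this direction.

unbounded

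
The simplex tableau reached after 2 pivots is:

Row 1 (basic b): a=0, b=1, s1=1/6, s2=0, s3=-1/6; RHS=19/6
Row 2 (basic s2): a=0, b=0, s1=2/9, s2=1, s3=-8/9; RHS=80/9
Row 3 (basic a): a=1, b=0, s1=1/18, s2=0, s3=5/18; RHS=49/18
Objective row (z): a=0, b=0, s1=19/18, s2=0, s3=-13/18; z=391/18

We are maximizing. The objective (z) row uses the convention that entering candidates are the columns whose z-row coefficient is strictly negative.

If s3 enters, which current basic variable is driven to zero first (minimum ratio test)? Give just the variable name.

Ratios: row 1 (b): entry -1/6 ≤ 0, skip; row 2 (s2): entry -8/9 ≤ 0, skip; row 3 (a): (49/18)/(5/18) = 49/5.
Minimum ratio 49/5 is in the a row, so a leaves.

a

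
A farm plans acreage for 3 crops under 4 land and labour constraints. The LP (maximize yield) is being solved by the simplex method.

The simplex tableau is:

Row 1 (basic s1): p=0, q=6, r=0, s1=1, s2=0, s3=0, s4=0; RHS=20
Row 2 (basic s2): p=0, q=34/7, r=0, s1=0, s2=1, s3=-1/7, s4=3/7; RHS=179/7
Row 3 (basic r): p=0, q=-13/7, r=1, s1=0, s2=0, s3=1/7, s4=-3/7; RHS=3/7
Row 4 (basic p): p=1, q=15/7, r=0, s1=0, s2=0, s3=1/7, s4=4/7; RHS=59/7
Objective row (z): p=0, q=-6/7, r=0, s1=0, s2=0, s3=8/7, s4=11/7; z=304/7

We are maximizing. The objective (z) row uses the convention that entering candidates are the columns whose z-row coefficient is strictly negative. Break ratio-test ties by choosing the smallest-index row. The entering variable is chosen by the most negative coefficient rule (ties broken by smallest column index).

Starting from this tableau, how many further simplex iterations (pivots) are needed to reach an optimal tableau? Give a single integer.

1

pivot: q in, s1 out → z = 324/7
No improving column remains; optimal.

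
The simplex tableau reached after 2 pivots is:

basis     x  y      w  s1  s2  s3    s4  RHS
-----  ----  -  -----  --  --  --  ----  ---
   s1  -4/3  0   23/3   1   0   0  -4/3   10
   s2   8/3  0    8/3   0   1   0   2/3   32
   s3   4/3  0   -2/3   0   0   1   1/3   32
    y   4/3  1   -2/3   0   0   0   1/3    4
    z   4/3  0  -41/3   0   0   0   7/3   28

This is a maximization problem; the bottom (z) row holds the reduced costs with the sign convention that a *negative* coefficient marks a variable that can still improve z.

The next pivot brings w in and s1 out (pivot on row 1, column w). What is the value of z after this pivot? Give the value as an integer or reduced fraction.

Minimum ratio for w: 10/(23/3) = 30/23.
z changes by −(z-row coeff of w)·ratio = −(-41/3)·(30/23) = 410/23.
New z = 28 + (410/23) = 1054/23.

1054/23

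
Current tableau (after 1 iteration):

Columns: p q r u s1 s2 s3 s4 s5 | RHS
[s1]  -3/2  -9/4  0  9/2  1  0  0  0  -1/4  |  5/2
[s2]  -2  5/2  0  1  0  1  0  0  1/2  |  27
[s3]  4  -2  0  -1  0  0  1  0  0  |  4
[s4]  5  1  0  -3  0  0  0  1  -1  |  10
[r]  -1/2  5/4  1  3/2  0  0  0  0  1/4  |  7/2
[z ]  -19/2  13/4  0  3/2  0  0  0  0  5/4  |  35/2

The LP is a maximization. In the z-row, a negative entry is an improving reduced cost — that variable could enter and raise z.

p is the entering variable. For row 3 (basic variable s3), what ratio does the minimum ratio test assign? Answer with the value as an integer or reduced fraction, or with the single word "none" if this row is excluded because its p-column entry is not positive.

1

Ratio = RHS / (p entry) = 4 / 4 = 1.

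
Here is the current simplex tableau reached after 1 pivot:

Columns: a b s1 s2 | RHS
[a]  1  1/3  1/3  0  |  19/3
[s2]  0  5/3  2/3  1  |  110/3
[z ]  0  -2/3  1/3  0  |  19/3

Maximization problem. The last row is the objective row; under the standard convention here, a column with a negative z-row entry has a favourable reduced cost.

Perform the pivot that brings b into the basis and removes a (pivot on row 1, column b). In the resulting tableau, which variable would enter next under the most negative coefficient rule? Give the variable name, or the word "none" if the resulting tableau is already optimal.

Pivot element 1/3. New z-row = old z-row − (-2/3)·(row 1/(1/3)).
Updated z-row coefficients: a: 2, b: 0, s1: 1, s2: 0.
No coefficient is strictly negative; the tableau after this pivot is optimal.

none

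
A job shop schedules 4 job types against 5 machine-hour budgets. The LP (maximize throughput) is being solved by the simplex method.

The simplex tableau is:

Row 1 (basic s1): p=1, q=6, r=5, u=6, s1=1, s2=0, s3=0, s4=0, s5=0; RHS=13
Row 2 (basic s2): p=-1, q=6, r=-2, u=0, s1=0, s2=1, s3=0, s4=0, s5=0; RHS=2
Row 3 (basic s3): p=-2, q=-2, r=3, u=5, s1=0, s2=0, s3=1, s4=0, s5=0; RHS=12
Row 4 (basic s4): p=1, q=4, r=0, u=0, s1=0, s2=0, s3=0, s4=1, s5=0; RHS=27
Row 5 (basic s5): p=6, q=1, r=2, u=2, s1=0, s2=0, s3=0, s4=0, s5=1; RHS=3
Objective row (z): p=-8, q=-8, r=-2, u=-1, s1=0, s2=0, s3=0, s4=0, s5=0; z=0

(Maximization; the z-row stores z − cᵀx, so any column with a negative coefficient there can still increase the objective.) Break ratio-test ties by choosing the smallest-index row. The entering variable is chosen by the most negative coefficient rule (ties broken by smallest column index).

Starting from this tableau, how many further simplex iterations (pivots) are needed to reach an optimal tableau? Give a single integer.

pivot: p in, s5 out → z = 4
pivot: q in, s2 out → z = 248/37
pivot: r in, p out → z = 8
No improving column remains; optimal.

3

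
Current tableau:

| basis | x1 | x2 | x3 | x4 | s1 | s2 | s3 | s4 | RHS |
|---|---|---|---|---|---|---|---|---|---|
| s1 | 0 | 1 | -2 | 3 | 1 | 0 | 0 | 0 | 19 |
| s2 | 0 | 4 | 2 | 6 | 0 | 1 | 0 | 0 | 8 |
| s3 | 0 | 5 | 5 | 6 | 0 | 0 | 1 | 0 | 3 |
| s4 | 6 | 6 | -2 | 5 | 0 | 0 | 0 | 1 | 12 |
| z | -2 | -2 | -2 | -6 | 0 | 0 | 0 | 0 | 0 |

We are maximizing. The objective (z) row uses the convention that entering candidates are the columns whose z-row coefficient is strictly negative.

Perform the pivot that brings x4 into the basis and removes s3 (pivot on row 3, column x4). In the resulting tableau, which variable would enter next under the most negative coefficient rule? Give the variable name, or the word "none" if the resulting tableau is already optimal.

Pivot element 6. New z-row = old z-row − (-6)·(row 3/6).
Updated z-row coefficients: x1: -2, x2: 3, x3: 3, x4: 0, s1: 0, s2: 0, s3: 1, s4: 0.
The most negative is -2 in column x1, so x1 would enter next.

x1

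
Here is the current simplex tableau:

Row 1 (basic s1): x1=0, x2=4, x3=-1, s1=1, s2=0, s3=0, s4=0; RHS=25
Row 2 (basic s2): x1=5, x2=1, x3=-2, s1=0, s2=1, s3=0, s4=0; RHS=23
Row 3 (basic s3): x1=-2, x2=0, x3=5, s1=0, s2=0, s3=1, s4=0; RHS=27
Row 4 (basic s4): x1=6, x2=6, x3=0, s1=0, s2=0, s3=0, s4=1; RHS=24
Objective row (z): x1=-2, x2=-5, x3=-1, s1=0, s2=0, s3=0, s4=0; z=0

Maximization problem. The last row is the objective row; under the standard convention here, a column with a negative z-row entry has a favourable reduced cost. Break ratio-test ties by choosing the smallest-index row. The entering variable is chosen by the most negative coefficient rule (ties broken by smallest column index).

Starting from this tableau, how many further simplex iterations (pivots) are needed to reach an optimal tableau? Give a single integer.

2

pivot: x2 in, s4 out → z = 20
pivot: x3 in, s3 out → z = 127/5
No improving column remains; optimal.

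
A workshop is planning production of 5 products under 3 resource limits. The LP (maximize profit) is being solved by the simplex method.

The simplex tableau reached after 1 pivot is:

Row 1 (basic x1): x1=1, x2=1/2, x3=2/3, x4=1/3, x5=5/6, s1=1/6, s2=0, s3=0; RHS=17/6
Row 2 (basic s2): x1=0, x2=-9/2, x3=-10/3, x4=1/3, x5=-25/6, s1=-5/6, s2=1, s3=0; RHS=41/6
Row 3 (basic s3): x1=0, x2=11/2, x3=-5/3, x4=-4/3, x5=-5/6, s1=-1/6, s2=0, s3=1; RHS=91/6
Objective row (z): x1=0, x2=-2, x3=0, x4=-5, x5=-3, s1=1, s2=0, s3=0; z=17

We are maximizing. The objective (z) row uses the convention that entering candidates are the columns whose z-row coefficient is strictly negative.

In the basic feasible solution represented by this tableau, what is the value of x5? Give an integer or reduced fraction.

x5 is nonbasic (not in the basis column), so its value in the current BFS is 0.

0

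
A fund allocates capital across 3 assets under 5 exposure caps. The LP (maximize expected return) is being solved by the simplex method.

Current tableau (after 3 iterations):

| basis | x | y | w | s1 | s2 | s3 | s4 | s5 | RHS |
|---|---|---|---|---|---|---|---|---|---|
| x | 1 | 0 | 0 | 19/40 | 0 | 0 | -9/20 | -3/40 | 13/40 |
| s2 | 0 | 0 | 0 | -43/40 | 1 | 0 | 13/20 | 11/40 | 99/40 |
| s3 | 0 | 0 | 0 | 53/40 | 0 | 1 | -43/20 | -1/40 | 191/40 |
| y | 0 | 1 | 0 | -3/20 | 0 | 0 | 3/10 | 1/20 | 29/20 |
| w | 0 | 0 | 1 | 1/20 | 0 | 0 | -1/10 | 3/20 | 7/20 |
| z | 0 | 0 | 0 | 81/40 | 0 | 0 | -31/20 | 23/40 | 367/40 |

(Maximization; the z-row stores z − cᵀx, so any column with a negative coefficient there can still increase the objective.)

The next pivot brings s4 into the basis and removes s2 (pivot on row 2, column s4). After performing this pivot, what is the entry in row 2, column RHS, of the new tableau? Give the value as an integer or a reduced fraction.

99/26

Pivot element is row 2, column s4: 13/20.
Normalize row 2: new (row 2, RHS) = (99/40)/(13/20) = 99/26.
Row 2 is the pivot row, so the entry is 99/26.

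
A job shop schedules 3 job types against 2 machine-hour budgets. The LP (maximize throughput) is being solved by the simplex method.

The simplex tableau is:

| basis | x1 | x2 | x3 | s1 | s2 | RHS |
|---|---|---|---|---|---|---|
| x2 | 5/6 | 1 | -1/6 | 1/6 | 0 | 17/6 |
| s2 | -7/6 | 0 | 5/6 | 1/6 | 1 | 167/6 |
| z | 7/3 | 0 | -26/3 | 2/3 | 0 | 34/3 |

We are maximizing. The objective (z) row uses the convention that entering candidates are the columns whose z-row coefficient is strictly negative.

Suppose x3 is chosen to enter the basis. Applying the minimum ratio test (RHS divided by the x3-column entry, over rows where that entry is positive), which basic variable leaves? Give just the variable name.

Ratios: row 1 (x2): entry -1/6 ≤ 0, skip; row 2 (s2): (167/6)/(5/6) = 167/5.
Minimum ratio 167/5 is in the s2 row, so s2 leaves.

s2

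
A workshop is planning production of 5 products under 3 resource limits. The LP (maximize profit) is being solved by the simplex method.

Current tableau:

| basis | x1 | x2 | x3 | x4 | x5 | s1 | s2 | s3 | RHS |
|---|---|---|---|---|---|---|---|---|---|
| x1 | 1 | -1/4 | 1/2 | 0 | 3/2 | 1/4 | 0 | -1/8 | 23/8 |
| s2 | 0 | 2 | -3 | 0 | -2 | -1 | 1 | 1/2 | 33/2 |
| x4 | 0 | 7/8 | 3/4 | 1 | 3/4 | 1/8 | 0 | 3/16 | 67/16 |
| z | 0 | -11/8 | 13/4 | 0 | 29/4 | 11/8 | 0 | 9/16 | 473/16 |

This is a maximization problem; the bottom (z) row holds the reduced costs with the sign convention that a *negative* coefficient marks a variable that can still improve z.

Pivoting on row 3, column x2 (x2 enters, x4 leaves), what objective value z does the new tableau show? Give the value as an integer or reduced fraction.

Minimum ratio for x2: (67/16)/(7/8) = 67/14.
z changes by −(z-row coeff of x2)·ratio = −(-11/8)·(67/14) = 737/112.
New z = 473/16 + (737/112) = 253/7.

253/7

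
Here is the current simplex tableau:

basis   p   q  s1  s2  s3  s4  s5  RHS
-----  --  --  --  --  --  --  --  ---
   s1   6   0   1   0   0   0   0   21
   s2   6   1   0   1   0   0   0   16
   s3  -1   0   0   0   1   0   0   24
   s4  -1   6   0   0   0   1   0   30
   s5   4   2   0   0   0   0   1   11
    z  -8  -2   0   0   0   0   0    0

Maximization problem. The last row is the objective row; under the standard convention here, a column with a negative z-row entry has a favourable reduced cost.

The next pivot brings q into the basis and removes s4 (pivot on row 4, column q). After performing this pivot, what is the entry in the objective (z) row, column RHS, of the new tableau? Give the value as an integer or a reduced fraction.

Pivot element is row 4, column q: 6.
Normalize row 4: new (row 4, RHS) = 30/6 = 5.
z-row ← z-row − (-2)·(new row 4): 0 − (-2)·5 = 10.

10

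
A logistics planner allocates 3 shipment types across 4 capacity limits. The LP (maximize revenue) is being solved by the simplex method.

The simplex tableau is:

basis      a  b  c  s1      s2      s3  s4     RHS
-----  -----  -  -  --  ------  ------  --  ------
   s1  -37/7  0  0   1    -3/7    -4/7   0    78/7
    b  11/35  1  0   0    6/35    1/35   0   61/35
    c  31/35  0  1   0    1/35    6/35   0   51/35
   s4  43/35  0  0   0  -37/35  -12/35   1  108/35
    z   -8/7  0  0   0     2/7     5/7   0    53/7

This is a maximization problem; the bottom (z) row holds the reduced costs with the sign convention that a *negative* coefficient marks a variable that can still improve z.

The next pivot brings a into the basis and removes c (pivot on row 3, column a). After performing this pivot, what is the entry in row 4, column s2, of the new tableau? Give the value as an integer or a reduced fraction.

-34/31

Pivot element is row 3, column a: 31/35.
Normalize row 3: new (row 3, s2) = (1/35)/(31/35) = 1/31.
row 4 ← row 4 − (43/35)·(new row 3): -37/35 − (43/35)·(1/31) = -34/31.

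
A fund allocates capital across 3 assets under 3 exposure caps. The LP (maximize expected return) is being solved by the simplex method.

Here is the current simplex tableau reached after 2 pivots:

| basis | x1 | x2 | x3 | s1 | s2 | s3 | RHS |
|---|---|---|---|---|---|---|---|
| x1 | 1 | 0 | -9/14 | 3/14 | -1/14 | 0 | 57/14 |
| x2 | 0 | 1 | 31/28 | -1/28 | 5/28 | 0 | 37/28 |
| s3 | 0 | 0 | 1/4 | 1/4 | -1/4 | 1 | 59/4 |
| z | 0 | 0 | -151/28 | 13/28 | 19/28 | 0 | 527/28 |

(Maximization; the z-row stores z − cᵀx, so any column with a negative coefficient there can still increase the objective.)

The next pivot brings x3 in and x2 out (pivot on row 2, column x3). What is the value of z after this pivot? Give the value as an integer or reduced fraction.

Minimum ratio for x3: (37/28)/(31/28) = 37/31.
z changes by −(z-row coeff of x3)·ratio = −(-151/28)·(37/31) = 5587/868.
New z = 527/28 + (5587/868) = 783/31.

783/31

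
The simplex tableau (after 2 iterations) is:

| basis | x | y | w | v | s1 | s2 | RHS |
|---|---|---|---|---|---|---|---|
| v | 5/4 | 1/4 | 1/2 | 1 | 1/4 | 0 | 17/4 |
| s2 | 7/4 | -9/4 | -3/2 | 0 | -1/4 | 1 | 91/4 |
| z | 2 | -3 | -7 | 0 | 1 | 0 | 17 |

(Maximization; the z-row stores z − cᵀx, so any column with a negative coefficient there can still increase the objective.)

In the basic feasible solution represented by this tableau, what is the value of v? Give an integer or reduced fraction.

v is basic (row 1); its value is the RHS of that row: 17/4.

17/4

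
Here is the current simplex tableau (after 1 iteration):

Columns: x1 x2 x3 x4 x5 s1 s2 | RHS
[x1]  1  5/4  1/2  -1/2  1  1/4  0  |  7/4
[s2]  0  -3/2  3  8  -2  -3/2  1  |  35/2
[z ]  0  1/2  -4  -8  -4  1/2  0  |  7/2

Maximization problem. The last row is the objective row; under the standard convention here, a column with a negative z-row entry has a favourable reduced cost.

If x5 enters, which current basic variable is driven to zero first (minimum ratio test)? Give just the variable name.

Ratios: row 1 (x1): (7/4)/1 = 7/4; row 2 (s2): entry -2 ≤ 0, skip.
Minimum ratio 7/4 is in the x1 row, so x1 leaves.

x1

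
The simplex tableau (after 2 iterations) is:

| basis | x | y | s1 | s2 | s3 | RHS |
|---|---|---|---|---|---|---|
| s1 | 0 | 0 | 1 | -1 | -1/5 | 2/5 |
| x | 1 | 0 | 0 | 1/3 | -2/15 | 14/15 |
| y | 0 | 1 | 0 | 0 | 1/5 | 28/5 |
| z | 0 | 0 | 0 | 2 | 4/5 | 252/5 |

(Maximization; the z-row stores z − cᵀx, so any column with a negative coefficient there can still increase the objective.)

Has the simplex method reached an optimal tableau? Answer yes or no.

yes

No objective-row coefficient is strictly negative, so no entering variable exists; the tableau is optimal.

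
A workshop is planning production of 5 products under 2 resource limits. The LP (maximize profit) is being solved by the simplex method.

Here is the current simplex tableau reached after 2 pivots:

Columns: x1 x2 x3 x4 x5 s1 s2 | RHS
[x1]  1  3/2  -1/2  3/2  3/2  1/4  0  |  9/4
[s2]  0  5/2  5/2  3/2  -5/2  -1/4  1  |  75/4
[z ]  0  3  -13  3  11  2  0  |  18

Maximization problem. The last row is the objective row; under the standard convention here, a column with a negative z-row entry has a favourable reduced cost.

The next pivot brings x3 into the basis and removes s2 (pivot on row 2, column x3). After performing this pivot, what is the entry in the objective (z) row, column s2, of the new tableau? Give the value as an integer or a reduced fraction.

26/5

Pivot element is row 2, column x3: 5/2.
Normalize row 2: new (row 2, s2) = 1/(5/2) = 2/5.
z-row ← z-row − (-13)·(new row 2): 0 − (-13)·(2/5) = 26/5.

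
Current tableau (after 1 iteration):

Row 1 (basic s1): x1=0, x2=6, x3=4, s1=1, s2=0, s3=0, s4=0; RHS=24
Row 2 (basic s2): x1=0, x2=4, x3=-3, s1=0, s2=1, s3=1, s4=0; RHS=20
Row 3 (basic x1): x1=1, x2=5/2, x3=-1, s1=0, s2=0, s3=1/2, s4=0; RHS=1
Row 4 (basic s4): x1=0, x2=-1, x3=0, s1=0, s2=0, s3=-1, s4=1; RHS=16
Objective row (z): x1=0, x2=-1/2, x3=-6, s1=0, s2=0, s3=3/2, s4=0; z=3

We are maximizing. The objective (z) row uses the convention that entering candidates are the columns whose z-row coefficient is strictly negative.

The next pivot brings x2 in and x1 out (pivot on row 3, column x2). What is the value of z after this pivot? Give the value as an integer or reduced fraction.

Minimum ratio for x2: 1/(5/2) = 2/5.
z changes by −(z-row coeff of x2)·ratio = −(-1/2)·(2/5) = 1/5.
New z = 3 + (1/5) = 16/5.

16/5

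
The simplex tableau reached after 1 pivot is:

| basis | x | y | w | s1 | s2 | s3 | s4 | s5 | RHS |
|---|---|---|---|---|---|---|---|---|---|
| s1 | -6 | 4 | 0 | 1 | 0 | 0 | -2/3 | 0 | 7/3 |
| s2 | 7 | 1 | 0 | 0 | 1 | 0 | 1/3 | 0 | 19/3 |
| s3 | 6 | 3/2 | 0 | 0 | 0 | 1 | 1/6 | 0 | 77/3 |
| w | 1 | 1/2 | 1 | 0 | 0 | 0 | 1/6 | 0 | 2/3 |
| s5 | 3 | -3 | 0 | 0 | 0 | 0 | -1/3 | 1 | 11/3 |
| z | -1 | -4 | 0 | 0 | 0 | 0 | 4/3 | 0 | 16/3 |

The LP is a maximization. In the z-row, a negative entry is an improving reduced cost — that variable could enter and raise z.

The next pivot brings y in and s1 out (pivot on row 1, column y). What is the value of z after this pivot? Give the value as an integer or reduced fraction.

23/3

Minimum ratio for y: (7/3)/4 = 7/12.
z changes by −(z-row coeff of y)·ratio = −(-4)·(7/12) = 7/3.
New z = 16/3 + (7/3) = 23/3.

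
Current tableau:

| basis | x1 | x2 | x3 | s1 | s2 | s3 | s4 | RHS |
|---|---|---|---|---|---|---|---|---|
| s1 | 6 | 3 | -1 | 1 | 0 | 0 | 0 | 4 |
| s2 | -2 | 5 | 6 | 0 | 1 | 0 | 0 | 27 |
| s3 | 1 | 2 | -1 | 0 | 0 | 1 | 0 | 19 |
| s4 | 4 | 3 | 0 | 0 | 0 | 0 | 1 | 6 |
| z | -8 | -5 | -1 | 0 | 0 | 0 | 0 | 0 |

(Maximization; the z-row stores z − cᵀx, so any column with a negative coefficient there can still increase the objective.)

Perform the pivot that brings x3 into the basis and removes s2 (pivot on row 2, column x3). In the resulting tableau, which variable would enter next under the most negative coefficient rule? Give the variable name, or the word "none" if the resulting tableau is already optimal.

Pivot element 6. New z-row = old z-row − (-1)·(row 2/6).
Updated z-row coefficients: x1: -25/3, x2: -25/6, x3: 0, s1: 0, s2: 1/6, s3: 0, s4: 0.
The most negative is -25/3 in column x1, so x1 would enter next.

x1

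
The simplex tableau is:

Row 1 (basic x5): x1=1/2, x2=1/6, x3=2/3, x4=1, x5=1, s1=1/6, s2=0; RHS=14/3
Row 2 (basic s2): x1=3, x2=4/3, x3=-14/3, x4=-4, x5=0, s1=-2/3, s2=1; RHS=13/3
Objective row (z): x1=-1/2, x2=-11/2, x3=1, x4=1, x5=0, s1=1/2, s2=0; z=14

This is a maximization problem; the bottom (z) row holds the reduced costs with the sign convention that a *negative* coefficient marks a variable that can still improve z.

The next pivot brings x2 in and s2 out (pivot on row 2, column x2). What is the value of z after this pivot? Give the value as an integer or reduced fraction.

255/8

Minimum ratio for x2: (13/3)/(4/3) = 13/4.
z changes by −(z-row coeff of x2)·ratio = −(-11/2)·(13/4) = 143/8.
New z = 14 + (143/8) = 255/8.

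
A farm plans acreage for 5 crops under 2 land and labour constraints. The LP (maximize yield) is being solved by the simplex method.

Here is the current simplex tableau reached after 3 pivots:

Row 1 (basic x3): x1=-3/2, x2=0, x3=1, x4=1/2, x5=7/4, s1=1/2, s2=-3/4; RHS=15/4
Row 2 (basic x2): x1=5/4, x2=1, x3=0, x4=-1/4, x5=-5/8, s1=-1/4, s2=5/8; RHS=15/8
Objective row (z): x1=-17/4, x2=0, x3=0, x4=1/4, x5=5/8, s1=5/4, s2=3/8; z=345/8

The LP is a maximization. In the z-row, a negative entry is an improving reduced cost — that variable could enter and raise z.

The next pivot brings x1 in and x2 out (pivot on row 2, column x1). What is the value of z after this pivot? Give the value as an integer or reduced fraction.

99/2

Minimum ratio for x1: (15/8)/(5/4) = 3/2.
z changes by −(z-row coeff of x1)·ratio = −(-17/4)·(3/2) = 51/8.
New z = 345/8 + (51/8) = 99/2.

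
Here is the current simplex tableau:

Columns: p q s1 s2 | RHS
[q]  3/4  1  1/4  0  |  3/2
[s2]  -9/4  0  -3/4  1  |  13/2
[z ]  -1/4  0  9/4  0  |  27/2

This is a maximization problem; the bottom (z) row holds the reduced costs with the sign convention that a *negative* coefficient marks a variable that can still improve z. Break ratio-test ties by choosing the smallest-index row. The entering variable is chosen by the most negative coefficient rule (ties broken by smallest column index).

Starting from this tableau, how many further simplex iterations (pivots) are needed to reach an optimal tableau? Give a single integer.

1

pivot: p in, q out → z = 14
No improving column remains; optimal.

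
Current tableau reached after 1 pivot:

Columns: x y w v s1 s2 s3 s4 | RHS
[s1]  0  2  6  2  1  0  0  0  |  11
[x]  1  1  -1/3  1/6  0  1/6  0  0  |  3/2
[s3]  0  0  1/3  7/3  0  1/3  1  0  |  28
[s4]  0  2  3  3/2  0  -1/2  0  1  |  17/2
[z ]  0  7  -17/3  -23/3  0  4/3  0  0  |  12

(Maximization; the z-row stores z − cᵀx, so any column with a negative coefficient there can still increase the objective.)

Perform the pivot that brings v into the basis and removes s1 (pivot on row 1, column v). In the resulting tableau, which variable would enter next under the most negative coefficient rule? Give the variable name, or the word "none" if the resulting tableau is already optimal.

none

Pivot element 2. New z-row = old z-row − (-23/3)·(row 1/2).
Updated z-row coefficients: x: 0, y: 44/3, w: 52/3, v: 0, s1: 23/6, s2: 4/3, s3: 0, s4: 0.
No coefficient is strictly negative; the tableau after this pivot is optimal.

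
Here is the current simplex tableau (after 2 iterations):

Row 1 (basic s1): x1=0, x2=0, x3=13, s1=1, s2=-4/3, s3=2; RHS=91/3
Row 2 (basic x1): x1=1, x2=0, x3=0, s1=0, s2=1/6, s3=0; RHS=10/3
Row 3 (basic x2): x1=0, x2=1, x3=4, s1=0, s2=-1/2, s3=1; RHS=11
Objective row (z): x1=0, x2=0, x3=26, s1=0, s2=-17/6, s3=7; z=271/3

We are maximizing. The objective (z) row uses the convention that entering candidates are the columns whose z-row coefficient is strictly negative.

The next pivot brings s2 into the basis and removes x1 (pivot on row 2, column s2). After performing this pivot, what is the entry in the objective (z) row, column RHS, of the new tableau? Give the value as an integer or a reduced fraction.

147

Pivot element is row 2, column s2: 1/6.
Normalize row 2: new (row 2, RHS) = (10/3)/(1/6) = 20.
z-row ← z-row − (-17/6)·(new row 2): 271/3 − (-17/6)·20 = 147.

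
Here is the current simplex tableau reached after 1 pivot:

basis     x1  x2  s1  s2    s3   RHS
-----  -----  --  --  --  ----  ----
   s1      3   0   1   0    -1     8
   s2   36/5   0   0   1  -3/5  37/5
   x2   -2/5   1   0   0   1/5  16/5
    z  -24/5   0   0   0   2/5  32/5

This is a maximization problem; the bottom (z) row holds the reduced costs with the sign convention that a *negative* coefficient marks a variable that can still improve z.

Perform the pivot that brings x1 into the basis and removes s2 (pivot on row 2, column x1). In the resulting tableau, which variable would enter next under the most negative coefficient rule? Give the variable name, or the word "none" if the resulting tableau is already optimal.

none

Pivot element 36/5. New z-row = old z-row − (-24/5)·(row 2/(36/5)).
Updated z-row coefficients: x1: 0, x2: 0, s1: 0, s2: 2/3, s3: 0.
No coefficient is strictly negative; the tableau after this pivot is optimal.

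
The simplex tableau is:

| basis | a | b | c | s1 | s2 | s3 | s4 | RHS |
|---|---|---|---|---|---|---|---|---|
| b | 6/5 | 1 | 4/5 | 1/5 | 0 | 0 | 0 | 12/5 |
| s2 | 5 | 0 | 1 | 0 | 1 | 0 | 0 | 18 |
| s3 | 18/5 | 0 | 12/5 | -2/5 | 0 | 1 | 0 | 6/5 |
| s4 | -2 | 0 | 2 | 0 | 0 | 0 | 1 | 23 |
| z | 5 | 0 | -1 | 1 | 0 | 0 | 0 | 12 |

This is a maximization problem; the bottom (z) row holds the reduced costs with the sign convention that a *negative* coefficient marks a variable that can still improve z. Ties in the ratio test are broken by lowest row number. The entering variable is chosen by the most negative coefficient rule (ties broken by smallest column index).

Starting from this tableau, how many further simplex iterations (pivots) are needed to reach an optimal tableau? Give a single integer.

pivot: c in, s3 out → z = 25/2
No improving column remains; optimal.

1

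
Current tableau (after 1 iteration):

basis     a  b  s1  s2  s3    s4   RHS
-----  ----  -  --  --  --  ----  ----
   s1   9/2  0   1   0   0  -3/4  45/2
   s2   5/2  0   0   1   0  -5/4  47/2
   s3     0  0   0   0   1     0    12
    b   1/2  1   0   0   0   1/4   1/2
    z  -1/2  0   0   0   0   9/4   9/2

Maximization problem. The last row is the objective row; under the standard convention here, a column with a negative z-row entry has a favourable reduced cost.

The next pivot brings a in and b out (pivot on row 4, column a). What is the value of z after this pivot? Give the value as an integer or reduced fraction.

Minimum ratio for a: (1/2)/(1/2) = 1.
z changes by −(z-row coeff of a)·ratio = −(-1/2)·1 = 1/2.
New z = 9/2 + (1/2) = 5.

5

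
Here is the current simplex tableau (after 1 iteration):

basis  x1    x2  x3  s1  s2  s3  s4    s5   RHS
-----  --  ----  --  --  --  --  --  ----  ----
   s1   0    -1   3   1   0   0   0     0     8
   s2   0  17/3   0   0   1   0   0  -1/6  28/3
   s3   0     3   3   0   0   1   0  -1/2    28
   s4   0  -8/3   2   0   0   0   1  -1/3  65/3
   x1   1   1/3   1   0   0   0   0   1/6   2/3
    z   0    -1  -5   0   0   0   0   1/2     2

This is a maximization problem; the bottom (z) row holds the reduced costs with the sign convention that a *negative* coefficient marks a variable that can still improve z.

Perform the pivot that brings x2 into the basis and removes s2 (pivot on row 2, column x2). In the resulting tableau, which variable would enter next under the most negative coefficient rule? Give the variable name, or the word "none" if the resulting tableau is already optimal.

Pivot element 17/3. New z-row = old z-row − (-1)·(row 2/(17/3)).
Updated z-row coefficients: x1: 0, x2: 0, x3: -5, s1: 0, s2: 3/17, s3: 0, s4: 0, s5: 8/17.
The most negative is -5 in column x3, so x3 would enter next.

x3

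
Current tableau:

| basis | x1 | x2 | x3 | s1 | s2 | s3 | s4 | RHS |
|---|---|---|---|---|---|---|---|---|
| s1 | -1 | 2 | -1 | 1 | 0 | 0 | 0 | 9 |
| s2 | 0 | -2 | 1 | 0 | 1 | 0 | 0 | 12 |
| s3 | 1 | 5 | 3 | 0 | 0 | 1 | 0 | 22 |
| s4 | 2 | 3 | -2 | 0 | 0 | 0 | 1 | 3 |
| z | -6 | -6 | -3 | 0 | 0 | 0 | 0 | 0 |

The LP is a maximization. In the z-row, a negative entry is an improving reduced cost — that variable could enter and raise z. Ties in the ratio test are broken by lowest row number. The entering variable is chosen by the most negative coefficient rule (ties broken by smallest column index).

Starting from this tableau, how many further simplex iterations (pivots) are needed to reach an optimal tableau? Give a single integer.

pivot: x1 in, s4 out → z = 9
pivot: x3 in, s3 out → z = 441/8
No improving column remains; optimal.

2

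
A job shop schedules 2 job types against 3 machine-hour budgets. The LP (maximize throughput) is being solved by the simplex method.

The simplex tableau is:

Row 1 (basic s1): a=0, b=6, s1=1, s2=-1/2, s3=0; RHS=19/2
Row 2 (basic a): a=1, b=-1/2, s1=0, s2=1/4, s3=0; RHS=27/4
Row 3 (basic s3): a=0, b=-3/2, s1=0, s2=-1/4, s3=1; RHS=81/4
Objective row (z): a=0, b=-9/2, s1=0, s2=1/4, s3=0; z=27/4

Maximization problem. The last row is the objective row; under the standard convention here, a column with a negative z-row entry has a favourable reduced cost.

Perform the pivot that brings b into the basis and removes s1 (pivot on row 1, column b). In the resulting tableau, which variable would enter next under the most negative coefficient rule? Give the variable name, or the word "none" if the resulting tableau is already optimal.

s2

Pivot element 6. New z-row = old z-row − (-9/2)·(row 1/6).
Updated z-row coefficients: a: 0, b: 0, s1: 3/4, s2: -1/8, s3: 0.
The most negative is -1/8 in column s2, so s2 would enter next.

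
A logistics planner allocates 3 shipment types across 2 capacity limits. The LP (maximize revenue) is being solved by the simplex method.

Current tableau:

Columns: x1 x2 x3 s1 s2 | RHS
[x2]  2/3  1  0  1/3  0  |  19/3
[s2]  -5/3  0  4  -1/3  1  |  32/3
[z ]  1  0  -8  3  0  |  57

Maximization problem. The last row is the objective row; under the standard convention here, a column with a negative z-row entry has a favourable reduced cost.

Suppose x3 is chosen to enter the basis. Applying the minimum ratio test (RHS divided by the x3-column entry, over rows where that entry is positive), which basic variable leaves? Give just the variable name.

Ratios: row 1 (x2): entry 0 ≤ 0, skip; row 2 (s2): (32/3)/4 = 8/3.
Minimum ratio 8/3 is in the s2 row, so s2 leaves.

s2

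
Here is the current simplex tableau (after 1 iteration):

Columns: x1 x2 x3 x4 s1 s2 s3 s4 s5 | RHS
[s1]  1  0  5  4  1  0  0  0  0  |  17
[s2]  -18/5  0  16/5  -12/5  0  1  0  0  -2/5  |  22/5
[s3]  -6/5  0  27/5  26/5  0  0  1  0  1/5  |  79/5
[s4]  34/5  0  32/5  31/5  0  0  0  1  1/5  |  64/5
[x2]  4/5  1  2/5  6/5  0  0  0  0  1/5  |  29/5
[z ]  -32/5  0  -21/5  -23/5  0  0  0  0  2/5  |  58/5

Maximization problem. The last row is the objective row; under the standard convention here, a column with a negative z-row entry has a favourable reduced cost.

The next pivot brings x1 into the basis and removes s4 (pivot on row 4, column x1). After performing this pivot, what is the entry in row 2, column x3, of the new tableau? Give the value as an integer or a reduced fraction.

Pivot element is row 4, column x1: 34/5.
Normalize row 4: new (row 4, x3) = (32/5)/(34/5) = 16/17.
row 2 ← row 2 − (-18/5)·(new row 4): 16/5 − (-18/5)·(16/17) = 112/17.

112/17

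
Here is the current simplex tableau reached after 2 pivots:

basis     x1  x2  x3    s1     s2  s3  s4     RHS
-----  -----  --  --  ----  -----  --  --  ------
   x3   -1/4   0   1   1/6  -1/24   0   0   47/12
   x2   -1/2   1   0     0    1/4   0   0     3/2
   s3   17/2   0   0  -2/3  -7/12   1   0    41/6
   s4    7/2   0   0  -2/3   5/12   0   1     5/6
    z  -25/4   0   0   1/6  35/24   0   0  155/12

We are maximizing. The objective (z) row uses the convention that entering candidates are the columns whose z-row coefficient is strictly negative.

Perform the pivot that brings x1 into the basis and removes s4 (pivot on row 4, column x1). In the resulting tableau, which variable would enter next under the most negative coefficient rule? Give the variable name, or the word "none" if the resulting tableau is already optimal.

Pivot element 7/2. New z-row = old z-row − (-25/4)·(row 4/(7/2)).
Updated z-row coefficients: x1: 0, x2: 0, x3: 0, s1: -43/42, s2: 185/84, s3: 0, s4: 25/14.
The most negative is -43/42 in column s1, so s1 would enter next.

s1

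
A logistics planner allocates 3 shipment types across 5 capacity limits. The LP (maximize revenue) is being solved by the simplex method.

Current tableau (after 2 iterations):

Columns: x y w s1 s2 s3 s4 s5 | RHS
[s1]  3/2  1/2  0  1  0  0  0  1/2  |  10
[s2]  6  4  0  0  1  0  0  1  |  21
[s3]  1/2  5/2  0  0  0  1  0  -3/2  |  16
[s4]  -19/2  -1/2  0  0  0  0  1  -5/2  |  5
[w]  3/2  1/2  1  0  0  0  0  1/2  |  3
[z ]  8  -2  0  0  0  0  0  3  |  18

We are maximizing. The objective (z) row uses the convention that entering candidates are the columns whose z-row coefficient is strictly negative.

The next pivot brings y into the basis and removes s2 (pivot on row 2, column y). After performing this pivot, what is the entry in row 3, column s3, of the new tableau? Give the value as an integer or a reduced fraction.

Pivot element is row 2, column y: 4.
Normalize row 2: new (row 2, s3) = 0/4 = 0.
row 3 ← row 3 − (5/2)·(new row 2): 1 − (5/2)·0 = 1.

1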